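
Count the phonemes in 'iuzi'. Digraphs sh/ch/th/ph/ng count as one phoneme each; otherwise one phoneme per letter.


Parsing 'iuzi' greedily, digraphs first:
  'i' -> vowel phoneme (phonemes so far: 1)
  'u' -> vowel phoneme (phonemes so far: 2)
  'z' -> consonant phoneme (phonemes so far: 3)
  'i' -> vowel phoneme (phonemes so far: 4)
Total phonemes: 4

4


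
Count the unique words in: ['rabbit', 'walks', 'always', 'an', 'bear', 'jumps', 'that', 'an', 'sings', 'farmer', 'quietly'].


Listing all tokens and tracking unique types:
  Token 1: 'rabbit' -> NEW (unique so far: 1)
  Token 2: 'walks' -> NEW (unique so far: 2)
  Token 3: 'always' -> NEW (unique so far: 3)
  Token 4: 'an' -> NEW (unique so far: 4)
  Token 5: 'bear' -> NEW (unique so far: 5)
  Token 6: 'jumps' -> NEW (unique so far: 6)
  Token 7: 'that' -> NEW (unique so far: 7)
  Token 8: 'an' -> duplicate (unique so far: 7)
  Token 9: 'sings' -> NEW (unique so far: 8)
  Token 10: 'farmer' -> NEW (unique so far: 9)
  Token 11: 'quietly' -> NEW (unique so far: 10)
Unique types: ('always', 'an', 'bear', 'farmer', 'jumps', 'quietly', 'rabbit', 'sings', 'that', 'walks')
Vocabulary size: 10

10


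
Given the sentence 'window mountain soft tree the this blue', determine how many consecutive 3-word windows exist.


Word trigrams from [7] words:
  Trigram 1: (window mountain soft)
  Trigram 2: (mountain soft tree)
  Trigram 3: (soft tree the)
  Trigram 4: (tree the this)
  Trigram 5: (the this blue)
Total word trigrams: 7 - 2 = 5

5


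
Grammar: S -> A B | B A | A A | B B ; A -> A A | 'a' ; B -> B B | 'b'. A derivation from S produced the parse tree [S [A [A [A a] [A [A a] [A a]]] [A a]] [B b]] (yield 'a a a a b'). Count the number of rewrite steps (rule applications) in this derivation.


Every bracketed nonterminal node [X ...] in the tree is produced by exactly one rule application.
Reading the tree off as a leftmost derivation:
  Step 1: S  =>  A B   (applied S -> A B)
  Step 2: A B  =>  A A B   (applied A -> A A)
  Step 3: A A B  =>  A A A B   (applied A -> A A)
  Step 4: A A A B  =>  a A A B   (applied A -> a)
  Step 5: a A A B  =>  a A A A B   (applied A -> A A)
  Step 6: a A A A B  =>  a a A A B   (applied A -> a)
  Step 7: a a A A B  =>  a a a A B   (applied A -> a)
  Step 8: a a a A B  =>  a a a a B   (applied A -> a)
  Step 9: a a a a B  =>  a a a a b   (applied B -> b)
Final yield: a a a a b
Total rewrite steps: 9

9


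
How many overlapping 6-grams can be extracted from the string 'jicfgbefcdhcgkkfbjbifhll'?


String 'jicfgbefcdhcgkkfbjbifhll' has length L = 24.
Number of overlapping n-grams = L - n + 1
Substituting: 24 - 6 + 1 = 19

19


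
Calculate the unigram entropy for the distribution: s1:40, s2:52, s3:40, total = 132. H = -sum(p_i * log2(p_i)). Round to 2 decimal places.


Computing entropy H = -sum(p_i * log2(p_i)):
  s1: p = 40/132 = 0.3030, -p*log2(p) = 0.5220
  s2: p = 52/132 = 0.3939, -p*log2(p) = 0.5294
  s3: p = 40/132 = 0.3030, -p*log2(p) = 0.5220
H = sum of terms = 1.5734
Rounded to 2 decimals: 1.57

1.57


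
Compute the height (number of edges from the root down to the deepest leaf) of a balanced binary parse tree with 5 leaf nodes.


In a balanced binary tree with n leaves the deepest leaf is ceil(log2(n)) edges below the root.
log2(5) = 2.3219
ceil(2.3219) = 3
height (edges) = 3

3


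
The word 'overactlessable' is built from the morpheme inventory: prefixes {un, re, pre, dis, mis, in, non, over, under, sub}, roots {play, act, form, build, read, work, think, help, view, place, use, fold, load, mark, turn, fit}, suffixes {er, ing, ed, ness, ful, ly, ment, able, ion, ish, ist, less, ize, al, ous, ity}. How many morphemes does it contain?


Segmenting 'overactlessable' against the inventory:
  'over' -> prefix (morpheme 1)
  'act' -> root (morpheme 2)
  'less' -> suffix (morpheme 3)
  'able' -> suffix (morpheme 4)
Total morphemes: 4

4


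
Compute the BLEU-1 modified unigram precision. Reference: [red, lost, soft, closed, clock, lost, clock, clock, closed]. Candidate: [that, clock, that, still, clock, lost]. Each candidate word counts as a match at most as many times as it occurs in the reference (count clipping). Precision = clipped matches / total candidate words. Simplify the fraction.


Reference word counts: {'clock': 3, 'closed': 2, 'lost': 2, 'red': 1, 'soft': 1}
Checking each candidate word (with clipping):
  'that' -> not in reference -> no match (matches: 0)
  'clock' -> in reference (ref count 3, used 1/3) -> match (matches: 1)
  'that' -> not in reference -> no match (matches: 1)
  'still' -> not in reference -> no match (matches: 1)
  'clock' -> in reference (ref count 3, used 2/3) -> match (matches: 2)
  'lost' -> in reference (ref count 2, used 1/2) -> match (matches: 3)
Clipped matches: 3, Candidate length: 6
Precision = 3/6 = 1/2

1/2


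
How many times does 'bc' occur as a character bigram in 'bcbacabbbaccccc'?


Scanning 'bcbacabbbaccccc' for bigram 'bc':
  Position 0: 'bc' -> MATCH
  Position 1: 'cb' -> no
  Position 2: 'ba' -> no
  Position 3: 'ac' -> no
  Position 4: 'ca' -> no
  Position 5: 'ab' -> no
  Position 6: 'bb' -> no
  Position 7: 'bb' -> no
  Position 8: 'ba' -> no
  Position 9: 'ac' -> no
  Position 10: 'cc' -> no
  Position 11: 'cc' -> no
  Position 12: 'cc' -> no
  Position 13: 'cc' -> no
Total matches: 1

1


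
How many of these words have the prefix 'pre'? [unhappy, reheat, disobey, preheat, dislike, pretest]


Checking each word for prefix 'pre':
  'unhappy' -> no (count: 0)
  'reheat' -> no (count: 0)
  'disobey' -> no (count: 0)
  'preheat' -> YES, starts with 'pre' (count: 1)
  'dislike' -> no (count: 1)
  'pretest' -> YES, starts with 'pre' (count: 2)
Total with prefix 'pre': 2

2


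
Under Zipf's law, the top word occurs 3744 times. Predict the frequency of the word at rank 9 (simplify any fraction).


Zipf's law: freq(rank) = f1 / rank
f1 = 3744, rank = 9
freq = 3744 / 9
= 416

416


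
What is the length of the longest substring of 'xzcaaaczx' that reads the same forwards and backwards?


Scanning 'xzcaaaczx' for palindromic substrings.
Substring at positions 0-8: 'xzcaaaczx'.
Check: reverse('xzcaaaczx') = 'xzcaaaczx' -> palindrome confirmed.
No longer palindromic substring exists; longest length = 9

9


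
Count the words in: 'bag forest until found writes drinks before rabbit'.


Counting words by splitting on spaces:
  Word 1: 'bag'
  Word 2: 'forest'
  Word 3: 'until'
  Word 4: 'found'
  Word 5: 'writes'
  Word 6: 'drinks'
  Word 7: 'before'
  Word 8: 'rabbit'
Total words: 8

8


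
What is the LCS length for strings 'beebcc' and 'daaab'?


DP table for LCS of 'beebcc' and 'daaab':
       d  a  a  a  b
    0  0  0  0  0  0
  b 0  0  0  0  0  1
  e 0  0  0  0  0  1
  e 0  0  0  0  0  1
  b 0  0  0  0  0  1
  c 0  0  0  0  0  1
  c 0  0  0  0  0  1
LCS: 'b'
LCS length = 1

1


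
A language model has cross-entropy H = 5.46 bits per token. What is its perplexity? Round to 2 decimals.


Perplexity formula: PP = 2^H
H = 5.46
PP = 2^5.46
Decompose: 2^5.46 = 2^5 * 2^0.46
2^5 = 32, 2^0.46 ~ 1.3755418
PP ~ 32 * 1.3755418 = 44.0173376
Rounded to 2 decimals: 44.02

44.02


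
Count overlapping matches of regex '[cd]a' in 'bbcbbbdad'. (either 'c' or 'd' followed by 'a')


Pattern: [cd]a means either 'c' or 'd' followed by 'a'.
Scanning 'bbcbbbdad' position-by-position:
  Pos 0: window 'bb' -> no
  Pos 1: window 'bc' -> no
  Pos 2: window 'cb' -> no
  Pos 3: window 'bb' -> no
  Pos 4: window 'bb' -> no
  Pos 5: window 'bd' -> no
  Pos 6: window 'da' -> MATCH
  Pos 7: window 'ad' -> no
  Pos 8: window 'd' -> no
Total matches: 1

1


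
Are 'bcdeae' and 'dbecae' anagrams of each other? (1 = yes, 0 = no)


Sort characters of 'bcdeae': 'abcdee'
Sort characters of 'dbecae': 'abcdee'
Sorted forms match -> they ARE anagrams
Result: 1

1


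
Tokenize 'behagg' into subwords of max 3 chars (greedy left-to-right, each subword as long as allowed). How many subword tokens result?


'behagg' has 6 characters.
Chunking with max size 3:
  Chunk 1: 'beh' (positions 0-2)
  Chunk 2: 'agg' (positions 3-5)
Total chunks: ceil(6 / 3) = 2

2


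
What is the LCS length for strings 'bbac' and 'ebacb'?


DP table for LCS of 'bbac' and 'ebacb':
       e  b  a  c  b
    0  0  0  0  0  0
  b 0  0  1  1  1  1
  b 0  0  1  1  1  2
  a 0  0  1  2  2  2
  c 0  0  1  2  3  3
LCS: 'bac'
LCS length = 3

3


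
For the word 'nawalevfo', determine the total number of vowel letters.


Scanning each character of 'nawalevfo':
  Position 1: 'n' -> consonant (running count: 0)
  Position 2: 'a' -> vowel (running count: 1)
  Position 3: 'w' -> consonant (running count: 1)
  Position 4: 'a' -> vowel (running count: 2)
  Position 5: 'l' -> consonant (running count: 2)
  Position 6: 'e' -> vowel (running count: 3)
  Position 7: 'v' -> consonant (running count: 3)
  Position 8: 'f' -> consonant (running count: 3)
  Position 9: 'o' -> vowel (running count: 4)
Total vowels: 4

4


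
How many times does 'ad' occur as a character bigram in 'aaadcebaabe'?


Scanning 'aaadcebaabe' for bigram 'ad':
  Position 0: 'aa' -> no
  Position 1: 'aa' -> no
  Position 2: 'ad' -> MATCH
  Position 3: 'dc' -> no
  Position 4: 'ce' -> no
  Position 5: 'eb' -> no
  Position 6: 'ba' -> no
  Position 7: 'aa' -> no
  Position 8: 'ab' -> no
  Position 9: 'be' -> no
Total matches: 1

1


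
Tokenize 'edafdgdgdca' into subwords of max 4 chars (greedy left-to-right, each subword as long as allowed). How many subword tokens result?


'edafdgdgdca' has 11 characters.
Chunking with max size 4:
  Chunk 1: 'edaf' (positions 0-3)
  Chunk 2: 'dgdg' (positions 4-7)
  Chunk 3: 'dca' (positions 8-10)
Total chunks: ceil(11 / 4) = 3

3


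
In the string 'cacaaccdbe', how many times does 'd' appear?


Scanning 'cacaaccdbe' for 'd':
  Position 7: 'd' -> MATCH (count: 1)
Total occurrences of 'd': 1

1


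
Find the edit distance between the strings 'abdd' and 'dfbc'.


Building DP table for s1='abdd' (len 4) and s2='dfbc' (len 4):
       d  f  b  c
    0  1  2  3  4
  a 1  1  2  3  4
  b 2  2  2  2  3
  d 3  2  3  3  3
  d 4  3  3  4  4
Edit distance = dp[4][4] = 4

4


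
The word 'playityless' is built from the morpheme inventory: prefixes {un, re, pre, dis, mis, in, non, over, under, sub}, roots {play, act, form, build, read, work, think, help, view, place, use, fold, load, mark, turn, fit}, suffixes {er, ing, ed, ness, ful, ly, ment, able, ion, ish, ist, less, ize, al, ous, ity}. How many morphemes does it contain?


Segmenting 'playityless' against the inventory:
  'play' -> root (morpheme 1)
  'ity' -> suffix (morpheme 2)
  'less' -> suffix (morpheme 3)
Total morphemes: 3

3


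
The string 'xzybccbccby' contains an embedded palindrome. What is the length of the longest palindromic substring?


Scanning 'xzybccbccby' for palindromic substrings.
Substring at positions 2-10: 'ybccbccby'.
Check: reverse('ybccbccby') = 'ybccbccby' -> palindrome confirmed.
Neighbouring characters ('z' / '-') break symmetry, so it cannot extend further.
No longer palindromic substring exists; longest length = 9

9


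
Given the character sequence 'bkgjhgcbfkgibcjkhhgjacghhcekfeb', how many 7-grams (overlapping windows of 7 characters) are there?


String 'bkgjhgcbfkgibcjkhhgjacghhcekfeb' has length L = 31.
Number of overlapping n-grams = L - n + 1
Substituting: 31 - 7 + 1 = 25

25


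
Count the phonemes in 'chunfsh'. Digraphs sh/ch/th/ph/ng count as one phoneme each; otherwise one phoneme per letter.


Parsing 'chunfsh' greedily, digraphs first:
  'ch' -> digraph (1 consonant phoneme) (phonemes so far: 1)
  'u' -> vowel phoneme (phonemes so far: 2)
  'n' -> consonant phoneme (phonemes so far: 3)
  'f' -> consonant phoneme (phonemes so far: 4)
  'sh' -> digraph (1 consonant phoneme) (phonemes so far: 5)
Total phonemes: 5

5


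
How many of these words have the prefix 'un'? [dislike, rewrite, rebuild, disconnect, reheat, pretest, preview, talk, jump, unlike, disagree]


Checking each word for prefix 'un':
  'dislike' -> no (count: 0)
  'rewrite' -> no (count: 0)
  'rebuild' -> no (count: 0)
  'disconnect' -> no (count: 0)
  'reheat' -> no (count: 0)
  'pretest' -> no (count: 0)
  'preview' -> no (count: 0)
  'talk' -> no (count: 0)
  'jump' -> no (count: 0)
  'unlike' -> YES, starts with 'un' (count: 1)
  'disagree' -> no (count: 1)
Total with prefix 'un': 1

1


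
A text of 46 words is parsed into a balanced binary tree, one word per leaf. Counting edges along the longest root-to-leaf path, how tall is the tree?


In a balanced binary tree with n leaves the deepest leaf is ceil(log2(n)) edges below the root.
log2(46) = 5.5236
ceil(5.5236) = 6
height (edges) = 6

6


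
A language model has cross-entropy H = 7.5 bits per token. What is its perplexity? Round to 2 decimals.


Perplexity formula: PP = 2^H
H = 7.5
PP = 2^7.5
Decompose: 2^7.5 = 2^7 * 2^0.5 = 2^7 * sqrt(2)
2^7 = 128, sqrt(2) ~ 1.4142136
PP ~ 128 * 1.4142136 = 181.0193408
Rounded to 2 decimals: 181.02

181.02


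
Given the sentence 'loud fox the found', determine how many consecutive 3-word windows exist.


Word trigrams from [4] words:
  Trigram 1: (loud fox the)
  Trigram 2: (fox the found)
Total word trigrams: 4 - 2 = 2

2


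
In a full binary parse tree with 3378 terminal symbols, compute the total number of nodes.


Leaf nodes (terminals): 3378
Internal nodes = n - 1 = 3378 - 1 = 3377
Total = leaves + internal = 3378 + 3377 = 6755

6755


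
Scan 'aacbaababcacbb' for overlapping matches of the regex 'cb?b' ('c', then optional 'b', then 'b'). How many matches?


Pattern: cb?b means 'c', then optional 'b', then 'b'.
Scanning 'aacbaababcacbb' position-by-position:
  Pos 0: window 'aac' -> no
  Pos 1: window 'acb' -> no
  Pos 2: window 'cba' -> MATCH
  Pos 3: window 'baa' -> no
  Pos 4: window 'aab' -> no
  Pos 5: window 'aba' -> no
  Pos 6: window 'bab' -> no
  Pos 7: window 'abc' -> no
  Pos 8: window 'bca' -> no
  Pos 9: window 'cac' -> no
  Pos 10: window 'acb' -> no
  Pos 11: window 'cbb' -> MATCH
  Pos 12: window 'bb' -> no
  Pos 13: window 'b' -> no
Total matches: 2

2


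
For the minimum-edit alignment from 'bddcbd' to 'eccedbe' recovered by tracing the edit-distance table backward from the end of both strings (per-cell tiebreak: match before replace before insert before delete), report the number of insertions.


Edit distance = 6. Backtracking from cell (6, 7) with preference match > replace > insert > delete,
then listing the resulting alignment 'bddcbd' -> 'eccedbe' left to right:
  Step 1: insert 'e' [insertion #1]
  Step 2: replace b->c
  Step 3: replace d->c
  Step 4: replace d->e
  Step 5: replace c->d
  Step 6: keep 'b'
  Step 7: replace d->e
Total insertions: 1

1


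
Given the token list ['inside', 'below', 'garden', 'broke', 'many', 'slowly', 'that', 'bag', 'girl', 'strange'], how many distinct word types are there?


Listing all tokens and tracking unique types:
  Token 1: 'inside' -> NEW (unique so far: 1)
  Token 2: 'below' -> NEW (unique so far: 2)
  Token 3: 'garden' -> NEW (unique so far: 3)
  Token 4: 'broke' -> NEW (unique so far: 4)
  Token 5: 'many' -> NEW (unique so far: 5)
  Token 6: 'slowly' -> NEW (unique so far: 6)
  Token 7: 'that' -> NEW (unique so far: 7)
  Token 8: 'bag' -> NEW (unique so far: 8)
  Token 9: 'girl' -> NEW (unique so far: 9)
  Token 10: 'strange' -> NEW (unique so far: 10)
Unique types: ('bag', 'below', 'broke', 'garden', 'girl', 'inside', 'many', 'slowly', 'strange', 'that')
Vocabulary size: 10

10


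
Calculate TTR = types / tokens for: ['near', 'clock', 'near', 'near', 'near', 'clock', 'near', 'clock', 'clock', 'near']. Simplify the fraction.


Tokens: 10
Unique types: ('clock', 'near') = 2
TTR = 2/10
Simplify: divide both by 2 -> 1/5
TTR = 1/5

1/5


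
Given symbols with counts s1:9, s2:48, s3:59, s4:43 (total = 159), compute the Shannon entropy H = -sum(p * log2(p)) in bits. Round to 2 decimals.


Computing entropy H = -sum(p_i * log2(p_i)):
  s1: p = 9/159 = 0.0566, -p*log2(p) = 0.2345
  s2: p = 48/159 = 0.3019, -p*log2(p) = 0.5216
  s3: p = 59/159 = 0.3711, -p*log2(p) = 0.5307
  s4: p = 43/159 = 0.2704, -p*log2(p) = 0.5102
H = sum of terms = 1.7970
Rounded to 2 decimals: 1.80

1.80


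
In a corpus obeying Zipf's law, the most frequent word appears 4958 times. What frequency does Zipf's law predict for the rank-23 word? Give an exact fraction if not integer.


Zipf's law: freq(rank) = f1 / rank
f1 = 4958, rank = 23
freq = 4958 / 23
GCD(4958, 23) = 1
Simplified: 4958/23

4958/23


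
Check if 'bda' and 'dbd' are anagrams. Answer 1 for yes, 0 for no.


Sort characters of 'bda': 'abd'
Sort characters of 'dbd': 'bdd'
Sorted forms differ -> they are NOT anagrams
Result: 0

0


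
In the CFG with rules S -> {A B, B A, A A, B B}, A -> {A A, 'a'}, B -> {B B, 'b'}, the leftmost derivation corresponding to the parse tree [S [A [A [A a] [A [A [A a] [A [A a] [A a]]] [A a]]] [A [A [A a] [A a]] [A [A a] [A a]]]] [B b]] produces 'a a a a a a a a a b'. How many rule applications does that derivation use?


Every bracketed nonterminal node [X ...] in the tree is produced by exactly one rule application.
Reading the tree off as a leftmost derivation:
  Step 1: S  =>  A B   (applied S -> A B)
  Step 2: A B  =>  A A B   (applied A -> A A)
  Step 3: A A B  =>  A A A B   (applied A -> A A)
  Step 4: A A A B  =>  a A A B   (applied A -> a)
  Step 5: a A A B  =>  a A A A B   (applied A -> A A)
  Step 6: a A A A B  =>  a A A A A B   (applied A -> A A)
  Step 7: a A A A A B  =>  a a A A A B   (applied A -> a)
  Step 8: a a A A A B  =>  a a A A A A B   (applied A -> A A)
  Step 9: a a A A A A B  =>  a a a A A A B   (applied A -> a)
  Step 10: a a a A A A B  =>  a a a a A A B   (applied A -> a)
  Step 11: a a a a A A B  =>  a a a a a A B   (applied A -> a)
  Step 12: a a a a a A B  =>  a a a a a A A B   (applied A -> A A)
  Step 13: a a a a a A A B  =>  a a a a a A A A B   (applied A -> A A)
  Step 14: a a a a a A A A B  =>  a a a a a a A A B   (applied A -> a)
  Step 15: a a a a a a A A B  =>  a a a a a a a A B   (applied A -> a)
  Step 16: a a a a a a a A B  =>  a a a a a a a A A B   (applied A -> A A)
  Step 17: a a a a a a a A A B  =>  a a a a a a a a A B   (applied A -> a)
  Step 18: a a a a a a a a A B  =>  a a a a a a a a a B   (applied A -> a)
  Step 19: a a a a a a a a a B  =>  a a a a a a a a a b   (applied B -> b)
Final yield: a a a a a a a a a b
Total rewrite steps: 19

19


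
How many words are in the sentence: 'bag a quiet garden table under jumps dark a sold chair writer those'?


Counting words by splitting on spaces:
  Word 1: 'bag'
  Word 2: 'a'
  Word 3: 'quiet'
  Word 4: 'garden'
  Word 5: 'table'
  Word 6: 'under'
  Word 7: 'jumps'
  Word 8: 'dark'
  Word 9: 'a'
  Word 10: 'sold'
  Word 11: 'chair'
  Word 12: 'writer'
  Word 13: 'those'
Total words: 13

13


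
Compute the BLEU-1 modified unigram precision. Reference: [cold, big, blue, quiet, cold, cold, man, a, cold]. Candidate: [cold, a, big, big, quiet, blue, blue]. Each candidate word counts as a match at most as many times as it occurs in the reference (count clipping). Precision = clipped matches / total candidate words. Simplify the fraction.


Reference word counts: {'a': 1, 'big': 1, 'blue': 1, 'cold': 4, 'man': 1, 'quiet': 1}
Checking each candidate word (with clipping):
  'cold' -> in reference (ref count 4, used 1/4) -> match (matches: 1)
  'a' -> in reference (ref count 1, used 1/1) -> match (matches: 2)
  'big' -> in reference (ref count 1, used 1/1) -> match (matches: 3)
  'big' -> ref count 1 already used up (1/1) -> clipped, no match (matches: 3)
  'quiet' -> in reference (ref count 1, used 1/1) -> match (matches: 4)
  'blue' -> in reference (ref count 1, used 1/1) -> match (matches: 5)
  'blue' -> ref count 1 already used up (1/1) -> clipped, no match (matches: 5)
Clipped matches: 5, Candidate length: 7
Precision = 5/7

5/7


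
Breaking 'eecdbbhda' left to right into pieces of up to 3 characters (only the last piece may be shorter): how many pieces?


'eecdbbhda' has 9 characters.
Chunking with max size 3:
  Chunk 1: 'eec' (positions 0-2)
  Chunk 2: 'dbb' (positions 3-5)
  Chunk 3: 'hda' (positions 6-8)
Total chunks: ceil(9 / 3) = 3

3


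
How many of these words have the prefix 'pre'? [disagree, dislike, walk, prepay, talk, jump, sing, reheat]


Checking each word for prefix 'pre':
  'disagree' -> no (count: 0)
  'dislike' -> no (count: 0)
  'walk' -> no (count: 0)
  'prepay' -> YES, starts with 'pre' (count: 1)
  'talk' -> no (count: 1)
  'jump' -> no (count: 1)
  'sing' -> no (count: 1)
  'reheat' -> no (count: 1)
Total with prefix 'pre': 1

1


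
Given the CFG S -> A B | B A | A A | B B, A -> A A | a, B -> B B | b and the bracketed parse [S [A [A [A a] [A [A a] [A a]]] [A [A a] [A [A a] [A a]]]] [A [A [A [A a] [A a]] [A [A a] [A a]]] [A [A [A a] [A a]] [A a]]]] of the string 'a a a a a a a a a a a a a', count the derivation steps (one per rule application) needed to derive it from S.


Every bracketed nonterminal node [X ...] in the tree is produced by exactly one rule application.
Reading the tree off as a leftmost derivation:
  Step 1: S  =>  A A   (applied S -> A A)
  Step 2: A A  =>  A A A   (applied A -> A A)
  Step 3: A A A  =>  A A A A   (applied A -> A A)
  Step 4: A A A A  =>  a A A A   (applied A -> a)
  Step 5: a A A A  =>  a A A A A   (applied A -> A A)
  Step 6: a A A A A  =>  a a A A A   (applied A -> a)
  Step 7: a a A A A  =>  a a a A A   (applied A -> a)
  Step 8: a a a A A  =>  a a a A A A   (applied A -> A A)
  Step 9: a a a A A A  =>  a a a a A A   (applied A -> a)
  Step 10: a a a a A A  =>  a a a a A A A   (applied A -> A A)
  Step 11: a a a a A A A  =>  a a a a a A A   (applied A -> a)
  Step 12: a a a a a A A  =>  a a a a a a A   (applied A -> a)
  Step 13: a a a a a a A  =>  a a a a a a A A   (applied A -> A A)
  Step 14: a a a a a a A A  =>  a a a a a a A A A   (applied A -> A A)
  Step 15: a a a a a a A A A  =>  a a a a a a A A A A   (applied A -> A A)
  Step 16: a a a a a a A A A A  =>  a a a a a a a A A A   (applied A -> a)
  Step 17: a a a a a a a A A A  =>  a a a a a a a a A A   (applied A -> a)
  Step 18: a a a a a a a a A A  =>  a a a a a a a a A A A   (applied A -> A A)
  Step 19: a a a a a a a a A A A  =>  a a a a a a a a a A A   (applied A -> a)
  Step 20: a a a a a a a a a A A  =>  a a a a a a a a a a A   (applied A -> a)
  Step 21: a a a a a a a a a a A  =>  a a a a a a a a a a A A   (applied A -> A A)
  Step 22: a a a a a a a a a a A A  =>  a a a a a a a a a a A A A   (applied A -> A A)
  Step 23: a a a a a a a a a a A A A  =>  a a a a a a a a a a a A A   (applied A -> a)
  Step 24: a a a a a a a a a a a A A  =>  a a a a a a a a a a a a A   (applied A -> a)
  Step 25: a a a a a a a a a a a a A  =>  a a a a a a a a a a a a a   (applied A -> a)
Final yield: a a a a a a a a a a a a a
Total rewrite steps: 25

25


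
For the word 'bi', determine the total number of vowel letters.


Scanning each character of 'bi':
  Position 1: 'b' -> consonant (running count: 0)
  Position 2: 'i' -> vowel (running count: 1)
Total vowels: 1

1


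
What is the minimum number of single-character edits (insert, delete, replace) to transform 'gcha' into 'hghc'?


Building DP table for s1='gcha' (len 4) and s2='hghc' (len 4):
       h  g  h  c
    0  1  2  3  4
  g 1  1  1  2  3
  c 2  2  2  2  2
  h 3  2  3  2  3
  a 4  3  3  3  3
Edit distance = dp[4][4] = 3

3


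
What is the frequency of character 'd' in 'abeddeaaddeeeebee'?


Scanning 'abeddeaaddeeeebee' for 'd':
  Position 3: 'd' -> MATCH (count: 1)
  Position 4: 'd' -> MATCH (count: 2)
  Position 8: 'd' -> MATCH (count: 3)
  Position 9: 'd' -> MATCH (count: 4)
Total occurrences of 'd': 4

4


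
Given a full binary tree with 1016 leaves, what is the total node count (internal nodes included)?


Leaf nodes (terminals): 1016
Internal nodes = n - 1 = 1016 - 1 = 1015
Total = leaves + internal = 1016 + 1015 = 2031

2031


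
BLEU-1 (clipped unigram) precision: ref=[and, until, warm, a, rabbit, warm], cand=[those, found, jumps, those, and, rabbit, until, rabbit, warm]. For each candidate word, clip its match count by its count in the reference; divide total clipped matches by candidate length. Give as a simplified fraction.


Reference word counts: {'a': 1, 'and': 1, 'rabbit': 1, 'until': 1, 'warm': 2}
Checking each candidate word (with clipping):
  'those' -> not in reference -> no match (matches: 0)
  'found' -> not in reference -> no match (matches: 0)
  'jumps' -> not in reference -> no match (matches: 0)
  'those' -> not in reference -> no match (matches: 0)
  'and' -> in reference (ref count 1, used 1/1) -> match (matches: 1)
  'rabbit' -> in reference (ref count 1, used 1/1) -> match (matches: 2)
  'until' -> in reference (ref count 1, used 1/1) -> match (matches: 3)
  'rabbit' -> ref count 1 already used up (1/1) -> clipped, no match (matches: 3)
  'warm' -> in reference (ref count 2, used 1/2) -> match (matches: 4)
Clipped matches: 4, Candidate length: 9
Precision = 4/9

4/9


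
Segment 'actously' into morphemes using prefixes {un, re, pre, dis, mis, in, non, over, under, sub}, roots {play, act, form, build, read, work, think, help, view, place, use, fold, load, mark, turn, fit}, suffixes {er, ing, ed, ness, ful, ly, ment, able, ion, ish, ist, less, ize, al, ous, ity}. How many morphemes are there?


Segmenting 'actously' against the inventory:
  'act' -> root (morpheme 1)
  'ous' -> suffix (morpheme 2)
  'ly' -> suffix (morpheme 3)
Total morphemes: 3

3


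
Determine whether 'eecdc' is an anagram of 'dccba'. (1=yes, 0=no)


Sort characters of 'eecdc': 'ccdee'
Sort characters of 'dccba': 'abccd'
Sorted forms differ -> they are NOT anagrams
Result: 0

0


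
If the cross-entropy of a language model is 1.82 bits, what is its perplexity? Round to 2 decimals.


Perplexity formula: PP = 2^H
H = 1.82
PP = 2^1.82
Decompose: 2^1.82 = 2^1 * 2^0.82
2^1 = 2, 2^0.82 ~ 1.7654060
PP ~ 2 * 1.7654060 = 3.5308120
Rounded to 2 decimals: 3.53

3.53


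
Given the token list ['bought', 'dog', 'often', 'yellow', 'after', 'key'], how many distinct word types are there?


Listing all tokens and tracking unique types:
  Token 1: 'bought' -> NEW (unique so far: 1)
  Token 2: 'dog' -> NEW (unique so far: 2)
  Token 3: 'often' -> NEW (unique so far: 3)
  Token 4: 'yellow' -> NEW (unique so far: 4)
  Token 5: 'after' -> NEW (unique so far: 5)
  Token 6: 'key' -> NEW (unique so far: 6)
Unique types: ('after', 'bought', 'dog', 'key', 'often', 'yellow')
Vocabulary size: 6

6


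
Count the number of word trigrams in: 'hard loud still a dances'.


Word trigrams from [5] words:
  Trigram 1: (hard loud still)
  Trigram 2: (loud still a)
  Trigram 3: (still a dances)
Total word trigrams: 5 - 2 = 3

3


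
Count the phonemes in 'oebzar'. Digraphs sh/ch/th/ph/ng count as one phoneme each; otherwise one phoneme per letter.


Parsing 'oebzar' greedily, digraphs first:
  'o' -> vowel phoneme (phonemes so far: 1)
  'e' -> vowel phoneme (phonemes so far: 2)
  'b' -> consonant phoneme (phonemes so far: 3)
  'z' -> consonant phoneme (phonemes so far: 4)
  'a' -> vowel phoneme (phonemes so far: 5)
  'r' -> consonant phoneme (phonemes so far: 6)
Total phonemes: 6

6


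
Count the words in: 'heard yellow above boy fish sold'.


Counting words by splitting on spaces:
  Word 1: 'heard'
  Word 2: 'yellow'
  Word 3: 'above'
  Word 4: 'boy'
  Word 5: 'fish'
  Word 6: 'sold'
Total words: 6

6


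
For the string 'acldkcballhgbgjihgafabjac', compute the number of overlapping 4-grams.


String 'acldkcballhgbgjihgafabjac' has length L = 25.
Number of overlapping n-grams = L - n + 1
Substituting: 25 - 4 + 1 = 22

22


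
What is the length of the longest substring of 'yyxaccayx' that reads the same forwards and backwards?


Scanning 'yyxaccayx' for palindromic substrings.
Substring at positions 3-6: 'acca'.
Check: reverse('acca') = 'acca' -> palindrome confirmed.
Neighbouring characters ('x' / 'y') break symmetry, so it cannot extend further.
No longer palindromic substring exists; longest length = 4

4


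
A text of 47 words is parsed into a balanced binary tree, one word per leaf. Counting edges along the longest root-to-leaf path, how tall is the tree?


In a balanced binary tree with n leaves the deepest leaf is ceil(log2(n)) edges below the root.
log2(47) = 5.5546
ceil(5.5546) = 6
height (edges) = 6

6


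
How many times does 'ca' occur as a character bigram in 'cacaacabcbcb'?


Scanning 'cacaacabcbcb' for bigram 'ca':
  Position 0: 'ca' -> MATCH
  Position 1: 'ac' -> no
  Position 2: 'ca' -> MATCH
  Position 3: 'aa' -> no
  Position 4: 'ac' -> no
  Position 5: 'ca' -> MATCH
  Position 6: 'ab' -> no
  Position 7: 'bc' -> no
  Position 8: 'cb' -> no
  Position 9: 'bc' -> no
  Position 10: 'cb' -> no
Total matches: 3

3


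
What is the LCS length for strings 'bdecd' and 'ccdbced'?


DP table for LCS of 'bdecd' and 'ccdbced':
       c  c  d  b  c  e  d
    0  0  0  0  0  0  0  0
  b 0  0  0  0  1  1  1  1
  d 0  0  0  1  1  1  1  2
  e 0  0  0  1  1  1  2  2
  c 0  1  1  1  1  2  2  2
  d 0  1  1  2  2  2  2  3
LCS: 'bed'
LCS length = 3

3


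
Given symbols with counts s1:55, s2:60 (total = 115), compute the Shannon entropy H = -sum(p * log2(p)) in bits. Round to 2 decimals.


Computing entropy H = -sum(p_i * log2(p_i)):
  s1: p = 55/115 = 0.4783, -p*log2(p) = 0.5089
  s2: p = 60/115 = 0.5217, -p*log2(p) = 0.4897
H = sum of terms = 0.9986
Rounded to 2 decimals: 1.00

1.00


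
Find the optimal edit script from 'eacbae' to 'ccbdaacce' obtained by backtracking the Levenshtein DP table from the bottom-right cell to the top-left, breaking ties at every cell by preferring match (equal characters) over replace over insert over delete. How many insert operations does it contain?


Edit distance = 6. Backtracking from cell (6, 9) with preference match > replace > insert > delete,
then listing the resulting alignment 'eacbae' -> 'ccbdaacce' left to right:
  Step 1: delete 'e'
  Step 2: replace a->c
  Step 3: keep 'c'
  Step 4: keep 'b'
  Step 5: insert 'd' [insertion #1]
  Step 6: insert 'a' [insertion #2]
  Step 7: keep 'a'
  Step 8: insert 'c' [insertion #3]
  Step 9: insert 'c' [insertion #4]
  Step 10: keep 'e'
Total insertions: 4

4


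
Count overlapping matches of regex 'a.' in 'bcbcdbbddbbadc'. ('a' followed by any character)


Pattern: a. means 'a' followed by any character.
Scanning 'bcbcdbbddbbadc' position-by-position:
  Pos 0: window 'bc' -> no
  Pos 1: window 'cb' -> no
  Pos 2: window 'bc' -> no
  Pos 3: window 'cd' -> no
  Pos 4: window 'db' -> no
  Pos 5: window 'bb' -> no
  Pos 6: window 'bd' -> no
  Pos 7: window 'dd' -> no
  Pos 8: window 'db' -> no
  Pos 9: window 'bb' -> no
  Pos 10: window 'ba' -> no
  Pos 11: window 'ad' -> MATCH
  Pos 12: window 'dc' -> no
  Pos 13: window 'c' -> no
Total matches: 1

1


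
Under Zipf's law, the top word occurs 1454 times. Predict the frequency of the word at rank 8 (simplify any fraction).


Zipf's law: freq(rank) = f1 / rank
f1 = 1454, rank = 8
freq = 1454 / 8
GCD(1454, 8) = 2
Simplified: 727/4

727/4


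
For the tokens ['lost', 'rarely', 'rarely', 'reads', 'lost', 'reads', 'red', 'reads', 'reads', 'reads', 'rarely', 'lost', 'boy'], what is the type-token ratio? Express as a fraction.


Tokens: 13
Unique types: ('boy', 'lost', 'rarely', 'reads', 'red') = 5
TTR = 5/13
Already in lowest terms.

5/13


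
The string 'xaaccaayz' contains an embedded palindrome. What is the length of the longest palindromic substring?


Scanning 'xaaccaayz' for palindromic substrings.
Substring at positions 1-6: 'aaccaa'.
Check: reverse('aaccaa') = 'aaccaa' -> palindrome confirmed.
Neighbouring characters ('x' / 'y') break symmetry, so it cannot extend further.
No longer palindromic substring exists; longest length = 6

6


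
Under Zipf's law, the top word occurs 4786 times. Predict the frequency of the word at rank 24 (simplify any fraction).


Zipf's law: freq(rank) = f1 / rank
f1 = 4786, rank = 24
freq = 4786 / 24
GCD(4786, 24) = 2
Simplified: 2393/12

2393/12


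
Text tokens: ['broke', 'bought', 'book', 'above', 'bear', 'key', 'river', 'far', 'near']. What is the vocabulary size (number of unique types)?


Listing all tokens and tracking unique types:
  Token 1: 'broke' -> NEW (unique so far: 1)
  Token 2: 'bought' -> NEW (unique so far: 2)
  Token 3: 'book' -> NEW (unique so far: 3)
  Token 4: 'above' -> NEW (unique so far: 4)
  Token 5: 'bear' -> NEW (unique so far: 5)
  Token 6: 'key' -> NEW (unique so far: 6)
  Token 7: 'river' -> NEW (unique so far: 7)
  Token 8: 'far' -> NEW (unique so far: 8)
  Token 9: 'near' -> NEW (unique so far: 9)
Unique types: ('above', 'bear', 'book', 'bought', 'broke', 'far', 'key', 'near', 'river')
Vocabulary size: 9

9


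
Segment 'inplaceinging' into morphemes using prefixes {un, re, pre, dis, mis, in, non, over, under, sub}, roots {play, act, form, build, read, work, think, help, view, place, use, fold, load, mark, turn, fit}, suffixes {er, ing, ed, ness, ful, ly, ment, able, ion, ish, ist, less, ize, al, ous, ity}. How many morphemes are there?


Segmenting 'inplaceinging' against the inventory:
  'in' -> prefix (morpheme 1)
  'place' -> root (morpheme 2)
  'ing' -> suffix (morpheme 3)
  'ing' -> suffix (morpheme 4)
Total morphemes: 4

4


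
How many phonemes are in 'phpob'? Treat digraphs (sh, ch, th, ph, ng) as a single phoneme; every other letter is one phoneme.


Parsing 'phpob' greedily, digraphs first:
  'ph' -> digraph (1 consonant phoneme) (phonemes so far: 1)
  'p' -> consonant phoneme (phonemes so far: 2)
  'o' -> vowel phoneme (phonemes so far: 3)
  'b' -> consonant phoneme (phonemes so far: 4)
Total phonemes: 4

4


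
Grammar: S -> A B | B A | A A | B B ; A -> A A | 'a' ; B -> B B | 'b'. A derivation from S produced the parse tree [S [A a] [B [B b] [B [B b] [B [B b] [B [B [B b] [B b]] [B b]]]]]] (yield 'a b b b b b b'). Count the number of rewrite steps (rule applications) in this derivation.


Every bracketed nonterminal node [X ...] in the tree is produced by exactly one rule application.
Reading the tree off as a leftmost derivation:
  Step 1: S  =>  A B   (applied S -> A B)
  Step 2: A B  =>  a B   (applied A -> a)
  Step 3: a B  =>  a B B   (applied B -> B B)
  Step 4: a B B  =>  a b B   (applied B -> b)
  Step 5: a b B  =>  a b B B   (applied B -> B B)
  Step 6: a b B B  =>  a b b B   (applied B -> b)
  Step 7: a b b B  =>  a b b B B   (applied B -> B B)
  Step 8: a b b B B  =>  a b b b B   (applied B -> b)
  Step 9: a b b b B  =>  a b b b B B   (applied B -> B B)
  Step 10: a b b b B B  =>  a b b b B B B   (applied B -> B B)
  Step 11: a b b b B B B  =>  a b b b b B B   (applied B -> b)
  Step 12: a b b b b B B  =>  a b b b b b B   (applied B -> b)
  Step 13: a b b b b b B  =>  a b b b b b b   (applied B -> b)
Final yield: a b b b b b b
Total rewrite steps: 13

13


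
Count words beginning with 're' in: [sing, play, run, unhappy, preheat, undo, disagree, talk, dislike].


Checking each word for prefix 're':
  'sing' -> no (count: 0)
  'play' -> no (count: 0)
  'run' -> no (count: 0)
  'unhappy' -> no (count: 0)
  'preheat' -> no (count: 0)
  'undo' -> no (count: 0)
  'disagree' -> no (count: 0)
  'talk' -> no (count: 0)
  'dislike' -> no (count: 0)
Total with prefix 're': 0

0


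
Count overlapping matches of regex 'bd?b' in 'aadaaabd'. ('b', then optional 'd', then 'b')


Pattern: bd?b means 'b', then optional 'd', then 'b'.
Scanning 'aadaaabd' position-by-position:
  Pos 0: window 'aad' -> no
  Pos 1: window 'ada' -> no
  Pos 2: window 'daa' -> no
  Pos 3: window 'aaa' -> no
  Pos 4: window 'aab' -> no
  Pos 5: window 'abd' -> no
  Pos 6: window 'bd' -> no
  Pos 7: window 'd' -> no
Total matches: 0

0


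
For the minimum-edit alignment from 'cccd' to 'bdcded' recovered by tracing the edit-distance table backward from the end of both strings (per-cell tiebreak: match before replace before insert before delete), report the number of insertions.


Edit distance = 4. Backtracking from cell (4, 6) with preference match > replace > insert > delete,
then listing the resulting alignment 'cccd' -> 'bdcded' left to right:
  Step 1: insert 'b' [insertion #1]
  Step 2: insert 'd' [insertion #2]
  Step 3: keep 'c'
  Step 4: replace c->d
  Step 5: replace c->e
  Step 6: keep 'd'
Total insertions: 2

2


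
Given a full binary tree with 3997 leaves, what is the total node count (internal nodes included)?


Leaf nodes (terminals): 3997
Internal nodes = n - 1 = 3997 - 1 = 3996
Total = leaves + internal = 3997 + 3996 = 7993

7993


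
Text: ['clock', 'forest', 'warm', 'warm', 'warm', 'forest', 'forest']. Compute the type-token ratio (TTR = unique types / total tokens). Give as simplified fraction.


Tokens: 7
Unique types: ('clock', 'forest', 'warm') = 3
TTR = 3/7
Already in lowest terms.

3/7


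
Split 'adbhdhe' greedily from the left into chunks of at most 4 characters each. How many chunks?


'adbhdhe' has 7 characters.
Chunking with max size 4:
  Chunk 1: 'adbh' (positions 0-3)
  Chunk 2: 'dhe' (positions 4-6)
Total chunks: ceil(7 / 4) = 2

2


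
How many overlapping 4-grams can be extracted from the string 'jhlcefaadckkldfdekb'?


String 'jhlcefaadckkldfdekb' has length L = 19.
Number of overlapping n-grams = L - n + 1
Substituting: 19 - 4 + 1 = 16

16


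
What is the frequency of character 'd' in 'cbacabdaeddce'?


Scanning 'cbacabdaeddce' for 'd':
  Position 6: 'd' -> MATCH (count: 1)
  Position 9: 'd' -> MATCH (count: 2)
  Position 10: 'd' -> MATCH (count: 3)
Total occurrences of 'd': 3

3


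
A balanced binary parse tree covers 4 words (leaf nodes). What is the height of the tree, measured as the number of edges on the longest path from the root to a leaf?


In a balanced binary tree with n leaves the deepest leaf is ceil(log2(n)) edges below the root.
log2(4) = 2.0000
ceil(2.0000) = 2
height (edges) = 2

2


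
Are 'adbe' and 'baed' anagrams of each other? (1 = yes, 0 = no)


Sort characters of 'adbe': 'abde'
Sort characters of 'baed': 'abde'
Sorted forms match -> they ARE anagrams
Result: 1

1


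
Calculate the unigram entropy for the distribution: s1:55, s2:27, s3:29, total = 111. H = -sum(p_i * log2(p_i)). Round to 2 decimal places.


Computing entropy H = -sum(p_i * log2(p_i)):
  s1: p = 55/111 = 0.4955, -p*log2(p) = 0.5020
  s2: p = 27/111 = 0.2432, -p*log2(p) = 0.4961
  s3: p = 29/111 = 0.2613, -p*log2(p) = 0.5059
H = sum of terms = 1.5040
Rounded to 2 decimals: 1.50

1.50


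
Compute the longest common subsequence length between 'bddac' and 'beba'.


DP table for LCS of 'bddac' and 'beba':
       b  e  b  a
    0  0  0  0  0
  b 0  1  1  1  1
  d 0  1  1  1  1
  d 0  1  1  1  1
  a 0  1  1  1  2
  c 0  1  1  1  2
LCS: 'ba'
LCS length = 2

2


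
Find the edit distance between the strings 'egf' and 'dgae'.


Building DP table for s1='egf' (len 3) and s2='dgae' (len 4):
       d  g  a  e
    0  1  2  3  4
  e 1  1  2  3  3
  g 2  2  1  2  3
  f 3  3  2  2  3
Edit distance = dp[3][4] = 3

3


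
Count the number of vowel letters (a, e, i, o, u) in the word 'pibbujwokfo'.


Scanning each character of 'pibbujwokfo':
  Position 1: 'p' -> consonant (running count: 0)
  Position 2: 'i' -> vowel (running count: 1)
  Position 3: 'b' -> consonant (running count: 1)
  Position 4: 'b' -> consonant (running count: 1)
  Position 5: 'u' -> vowel (running count: 2)
  Position 6: 'j' -> consonant (running count: 2)
  Position 7: 'w' -> consonant (running count: 2)
  Position 8: 'o' -> vowel (running count: 3)
  Position 9: 'k' -> consonant (running count: 3)
  Position 10: 'f' -> consonant (running count: 3)
  Position 11: 'o' -> vowel (running count: 4)
Total vowels: 4

4


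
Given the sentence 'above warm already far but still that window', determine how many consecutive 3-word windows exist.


Word trigrams from [8] words:
  Trigram 1: (above warm already)
  Trigram 2: (warm already far)
  Trigram 3: (already far but)
  Trigram 4: (far but still)
  Trigram 5: (but still that)
  Trigram 6: (still that window)
Total word trigrams: 8 - 2 = 6

6
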